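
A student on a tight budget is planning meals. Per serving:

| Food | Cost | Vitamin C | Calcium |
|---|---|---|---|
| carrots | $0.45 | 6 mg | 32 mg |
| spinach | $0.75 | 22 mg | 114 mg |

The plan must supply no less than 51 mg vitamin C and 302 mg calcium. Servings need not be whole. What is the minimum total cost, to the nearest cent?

Minimising a linear cost over {vitamin C ≥ 51, calcium ≥ 302, servings ≥ 0} — the optimum is at a vertex, using one or two foods.
carrots only: max(51/6, 302/32) = 9.438 servings → $4.25.
spinach only: max(51/22, 302/114) = 2.649 servings → $1.99.
carrots + spinach: the both-tight solution has a negative serving — not a feasible corner.
Cheapest feasible corner: $1.99.

$1.99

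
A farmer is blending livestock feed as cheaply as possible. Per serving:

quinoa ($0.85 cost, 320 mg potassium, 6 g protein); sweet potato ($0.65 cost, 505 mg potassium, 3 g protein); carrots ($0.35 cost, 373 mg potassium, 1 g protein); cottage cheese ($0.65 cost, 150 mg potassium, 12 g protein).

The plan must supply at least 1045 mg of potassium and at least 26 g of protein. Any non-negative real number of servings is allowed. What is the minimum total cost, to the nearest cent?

Check every corner: each single food scaled to meet both minima, and each pair solved so both constraints bind.
quinoa only: max(1045/320, 26/6) = 4.333 servings → $3.68.
sweet potato only: max(1045/505, 26/3) = 8.667 servings → $5.63.
carrots only: max(1045/373, 26/1) = 26 servings → $9.10.
cottage cheese only: max(1045/150, 26/12) = 6.967 servings → $4.53.
quinoa + sweet potato with both targets exact would need a negative amount; discard.
quinoa + carrots: the both-tight solution has a negative serving — not a feasible corner.
quinoa + cottage cheese with both tight: 2.939 servings and 0.6973 servings → $2.95.
sweet potato + carrots: intersection lies outside the first quadrant.
sweet potato + cottage cheese with both tight: 1.54 servings and 1.782 servings → $2.16.
carrots + cottage cheese with both tight: 1.997 servings and 2 servings → $2.00.
The minimum over all feasible corners is $2.00.

$2.00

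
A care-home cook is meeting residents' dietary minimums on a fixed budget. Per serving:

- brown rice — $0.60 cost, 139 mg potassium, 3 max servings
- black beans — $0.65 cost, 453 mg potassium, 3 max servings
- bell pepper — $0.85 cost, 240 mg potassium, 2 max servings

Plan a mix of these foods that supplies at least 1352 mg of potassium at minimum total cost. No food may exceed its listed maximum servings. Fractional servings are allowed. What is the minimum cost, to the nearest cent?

$1.94

Cost per mg of potassium: black beans $0.0014, bell pepper $0.0035, brown rice $0.0043.
Take 2.985 servings of black beans: +1352.0 mg potassium for $1.94 (total $1.94, still need 0.0 mg).
Greedy by cheapest-per-mg is optimal for a single linear constraint, so the minimum cost is $1.94.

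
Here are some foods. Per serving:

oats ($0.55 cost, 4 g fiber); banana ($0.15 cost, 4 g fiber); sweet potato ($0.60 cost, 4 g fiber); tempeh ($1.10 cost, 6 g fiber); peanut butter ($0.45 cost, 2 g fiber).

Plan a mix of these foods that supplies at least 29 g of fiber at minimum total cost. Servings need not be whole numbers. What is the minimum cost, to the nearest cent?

Cost per g of fiber: banana $0.0375, oats $0.1375, sweet potato $0.1500, tempeh $0.1833, peanut butter $0.2250.
With no serving limits, use only banana: 29 g / 4 g = 7.25 servings × $0.15 = $1.09.

$1.09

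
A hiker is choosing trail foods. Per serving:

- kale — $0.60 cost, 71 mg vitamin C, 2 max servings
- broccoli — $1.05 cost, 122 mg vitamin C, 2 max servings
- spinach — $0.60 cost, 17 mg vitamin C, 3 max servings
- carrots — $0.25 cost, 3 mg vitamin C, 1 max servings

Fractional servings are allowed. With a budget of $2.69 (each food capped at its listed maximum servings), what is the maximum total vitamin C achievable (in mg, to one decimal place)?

Vitamin C per dollar: kale 118.3, broccoli 116.2, spinach 28.33, carrots 12.
Take 2 servings of kale: spends $1.20, +142.0 mg vitamin C (running total 142.0 mg).
Take 1.419 servings of broccoli: spends $1.49, +173.1 mg vitamin C (running total 315.1 mg).
Greedy by best ratio exhausts the cost allowance optimally: 315.1 mg.

315.1 mg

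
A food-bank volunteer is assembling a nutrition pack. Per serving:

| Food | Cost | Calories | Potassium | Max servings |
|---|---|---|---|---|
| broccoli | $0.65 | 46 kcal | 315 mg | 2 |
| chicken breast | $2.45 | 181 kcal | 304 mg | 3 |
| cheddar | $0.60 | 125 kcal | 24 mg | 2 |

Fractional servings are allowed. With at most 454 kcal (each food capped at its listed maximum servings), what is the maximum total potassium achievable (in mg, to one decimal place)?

1238.0 mg

Potassium per kcal: broccoli 6.848, chicken breast 1.68, cheddar 0.192.
Take 2 servings of broccoli: uses 92 kcal, +630.0 mg potassium (running total 630.0 mg).
Take 2 servings of chicken breast: uses 362 kcal, +608.0 mg potassium (running total 1238.0 mg).
Greedy by best ratio exhausts the calories allowance optimally: 1238.0 mg.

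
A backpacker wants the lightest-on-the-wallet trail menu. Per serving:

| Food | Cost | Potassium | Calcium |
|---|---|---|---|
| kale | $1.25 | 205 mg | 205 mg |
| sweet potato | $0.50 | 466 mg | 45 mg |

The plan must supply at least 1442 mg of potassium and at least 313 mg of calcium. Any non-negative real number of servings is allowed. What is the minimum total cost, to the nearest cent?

The cheapest plan sits at a corner of the feasible region — with two constraints it uses at most two foods.
kale only: max(1442/205, 313/205) = 7.034 servings → $8.79.
sweet potato only: max(1442/466, 313/45) = 6.956 servings → $3.48.
kale + sweet potato with both tight: 0.9382 servings and 2.682 servings → $2.51.
So the least-cost plan costs $2.51.

$2.51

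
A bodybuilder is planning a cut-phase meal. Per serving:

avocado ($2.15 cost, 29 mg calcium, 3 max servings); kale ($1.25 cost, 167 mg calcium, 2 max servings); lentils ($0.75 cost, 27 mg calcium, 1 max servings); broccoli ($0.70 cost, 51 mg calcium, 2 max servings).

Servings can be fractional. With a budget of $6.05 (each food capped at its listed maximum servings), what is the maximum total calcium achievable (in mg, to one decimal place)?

481.9 mg

Calcium per dollar: kale 133.6, broccoli 72.86, lentils 36, avocado 13.49.
Take 2 servings of kale: spends $2.50, +334.0 mg calcium (running total 334.0 mg).
Take 2 servings of broccoli: spends $1.40, +102.0 mg calcium (running total 436.0 mg).
Take 1 serving of lentils: spends $0.75, +27.0 mg calcium (running total 463.0 mg).
Take 0.6512 servings of avocado: spends $1.40, +18.9 mg calcium (running total 481.9 mg).
Filling greedily by calcium-per-dollar is optimal for one linear limit, giving 481.9 mg.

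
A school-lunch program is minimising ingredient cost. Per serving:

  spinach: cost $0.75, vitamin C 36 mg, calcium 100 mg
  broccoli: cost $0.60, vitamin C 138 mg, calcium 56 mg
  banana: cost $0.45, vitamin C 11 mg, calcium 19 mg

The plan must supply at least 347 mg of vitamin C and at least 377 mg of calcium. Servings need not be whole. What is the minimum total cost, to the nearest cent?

$3.15

Compare the cost at each extreme point of the feasible region.
spinach only: max(347/36, 377/100) = 9.639 servings → $7.23.
broccoli only: max(347/138, 377/56) = 6.732 servings → $4.04.
banana only: max(347/11, 377/19) = 31.55 servings → $14.20.
spinach + broccoli with both tight: 2.766 servings and 1.793 servings → $3.15.
spinach + banana with both targets exact would need a negative amount; discard.
broccoli + banana with both tight: 1.219 servings and 16.25 servings → $8.04.
The minimum over all feasible corners is $3.15.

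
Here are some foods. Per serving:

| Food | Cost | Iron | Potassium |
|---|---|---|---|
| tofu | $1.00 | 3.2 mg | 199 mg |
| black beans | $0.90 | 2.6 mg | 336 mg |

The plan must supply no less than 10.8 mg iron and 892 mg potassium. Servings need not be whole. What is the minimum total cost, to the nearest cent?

For a min-cost LP with two ≥-constraints, a basic feasible solution has at most two positive variables.
tofu only: max(10.8/3.2, 892/199) = 4.482 servings → $4.48.
black beans only: max(10.8/2.6, 892/336) = 4.154 servings → $3.74.
tofu + black beans with both tight: 2.348 servings and 1.264 servings → $3.49.
So the least-cost plan costs $3.49.

$3.49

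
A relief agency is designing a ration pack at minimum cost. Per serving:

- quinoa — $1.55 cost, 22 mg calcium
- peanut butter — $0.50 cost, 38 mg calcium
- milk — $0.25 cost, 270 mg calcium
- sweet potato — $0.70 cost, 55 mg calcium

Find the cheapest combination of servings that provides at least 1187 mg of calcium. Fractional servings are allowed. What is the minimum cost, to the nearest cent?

$1.10

Cost per mg of calcium: milk $0.0009, sweet potato $0.0127, peanut butter $0.0132, quinoa $0.0705.
With no serving limits, use only milk: 1187 mg / 270 mg = 4.396 servings × $0.25 = $1.10.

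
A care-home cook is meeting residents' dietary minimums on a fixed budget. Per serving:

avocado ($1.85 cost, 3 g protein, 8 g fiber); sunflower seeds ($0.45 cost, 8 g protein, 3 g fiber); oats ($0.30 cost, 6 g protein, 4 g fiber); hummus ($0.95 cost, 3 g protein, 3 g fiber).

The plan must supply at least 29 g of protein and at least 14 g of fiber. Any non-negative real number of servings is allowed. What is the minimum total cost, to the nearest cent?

At the optimum either one food covers both requirements or two foods hit both targets exactly; no other combination can be cheaper.
avocado only: max(29/3, 14/8) = 9.667 servings → $17.88.
sunflower seeds only: max(29/8, 14/3) = 4.667 servings → $2.10.
oats only: max(29/6, 14/4) = 4.833 servings → $1.45.
hummus only: max(29/3, 14/3) = 9.667 servings → $9.18.
avocado + sunflower seeds with both tight: 0.4545 servings and 3.455 servings → $2.40.
avocado + oats with both targets exact would need a negative amount; discard.
avocado + hummus with both targets exact would need a negative amount; discard.
sunflower seeds + oats with both tight: 2.286 servings and 1.786 servings → $1.56.
sunflower seeds + hummus with both tight: 3 servings and 1.667 servings → $2.93.
oats + hummus: the both-tight solution has a negative serving — not a feasible corner.
The minimum over all feasible corners is $1.45.

$1.45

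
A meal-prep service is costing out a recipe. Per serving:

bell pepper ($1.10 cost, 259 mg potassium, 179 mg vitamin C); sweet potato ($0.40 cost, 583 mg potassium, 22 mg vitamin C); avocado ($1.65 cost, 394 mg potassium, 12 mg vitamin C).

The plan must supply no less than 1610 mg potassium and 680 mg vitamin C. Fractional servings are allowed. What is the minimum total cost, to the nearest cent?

With two linear requirements the optimum uses one or two foods; enumerate the corners.
bell pepper only: max(1610/259, 680/179) = 6.216 servings → $6.84.
sweet potato only: max(1610/583, 680/22) = 30.91 servings → $12.36.
avocado only: max(1610/394, 680/12) = 56.67 servings → $93.50.
bell pepper + sweet potato with both tight: 3.659 servings and 1.136 servings → $4.48.
bell pepper + avocado with both tight: 3.687 servings and 1.662 servings → $6.80.
sweet potato + avocado: intersection lies outside the first quadrant.
The minimum over all feasible corners is $4.48.

$4.48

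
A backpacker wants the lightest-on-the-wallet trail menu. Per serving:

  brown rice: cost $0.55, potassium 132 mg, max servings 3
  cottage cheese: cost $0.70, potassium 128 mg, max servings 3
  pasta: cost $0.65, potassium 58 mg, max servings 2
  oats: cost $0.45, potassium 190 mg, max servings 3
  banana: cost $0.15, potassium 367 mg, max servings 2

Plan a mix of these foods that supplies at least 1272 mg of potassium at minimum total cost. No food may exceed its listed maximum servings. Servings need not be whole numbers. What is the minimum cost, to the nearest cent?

Cost per mg of potassium: banana $0.0004, oats $0.0024, brown rice $0.0042, cottage cheese $0.0055, pasta $0.0112.
Take 2 servings of banana: +734.0 mg potassium for $0.30 (total $0.30, still need 538.0 mg).
Take 2.832 servings of oats: +538.0 mg potassium for $1.27 (total $1.57, still need 0.0 mg).
Filling from the cheapest source first is optimal under one linear minimum: $1.57.

$1.57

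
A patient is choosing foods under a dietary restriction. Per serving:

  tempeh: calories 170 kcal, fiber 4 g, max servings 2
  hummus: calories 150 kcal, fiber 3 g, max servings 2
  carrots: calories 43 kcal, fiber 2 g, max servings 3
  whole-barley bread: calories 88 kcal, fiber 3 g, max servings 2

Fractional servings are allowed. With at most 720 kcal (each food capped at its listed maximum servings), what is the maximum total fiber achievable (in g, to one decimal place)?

21.5 g

Fiber per kcal: carrots 0.04651, whole-barley bread 0.03409, tempeh 0.02353, hummus 0.02.
Take 3 servings of carrots: uses 129 kcal, +6.0 g fiber (running total 6.0 g).
Take 2 servings of whole-barley bread: uses 176 kcal, +6.0 g fiber (running total 12.0 g).
Take 2 servings of tempeh: uses 340 kcal, +8.0 g fiber (running total 20.0 g).
Take 0.5 servings of hummus: uses 75 kcal, +1.5 g fiber (running total 21.5 g).
Greedy by best ratio exhausts the calories allowance optimally: 21.5 g.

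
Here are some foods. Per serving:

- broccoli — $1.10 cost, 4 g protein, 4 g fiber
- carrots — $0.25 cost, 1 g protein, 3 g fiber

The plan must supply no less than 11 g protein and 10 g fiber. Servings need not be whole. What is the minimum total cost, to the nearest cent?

Minimising a linear cost over {protein ≥ 11, fiber ≥ 10, servings ≥ 0} — the optimum is at a vertex, using one or two foods.
broccoli only: max(11/4, 10/4) = 2.75 servings → $3.02.
carrots only: max(11/1, 10/3) = 11 servings → $2.75.
broccoli + carrots: intersection lies outside the first quadrant.
The minimum over all feasible corners is $2.75.

$2.75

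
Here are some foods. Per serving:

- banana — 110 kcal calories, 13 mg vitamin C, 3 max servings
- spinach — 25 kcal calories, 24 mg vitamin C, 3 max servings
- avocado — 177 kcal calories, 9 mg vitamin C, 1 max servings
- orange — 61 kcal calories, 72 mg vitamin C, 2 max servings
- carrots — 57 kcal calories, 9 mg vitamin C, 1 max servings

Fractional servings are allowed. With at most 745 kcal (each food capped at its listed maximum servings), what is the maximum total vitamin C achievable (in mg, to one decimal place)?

272.2 mg

Vitamin C per kcal: orange 1.18, spinach 0.96, carrots 0.1579, banana 0.1182, avocado 0.05085.
Take 2 servings of orange: uses 122 kcal, +144.0 mg vitamin C (running total 144.0 mg).
Take 3 servings of spinach: uses 75 kcal, +72.0 mg vitamin C (running total 216.0 mg).
Take 1 serving of carrots: uses 57 kcal, +9.0 mg vitamin C (running total 225.0 mg).
Take 3 servings of banana: uses 330 kcal, +39.0 mg vitamin C (running total 264.0 mg).
Take 0.9096 servings of avocado: uses 161 kcal, +8.2 mg vitamin C (running total 272.2 mg).
Filling greedily by vitamin C-per-kcal is optimal for one linear limit, giving 272.2 mg.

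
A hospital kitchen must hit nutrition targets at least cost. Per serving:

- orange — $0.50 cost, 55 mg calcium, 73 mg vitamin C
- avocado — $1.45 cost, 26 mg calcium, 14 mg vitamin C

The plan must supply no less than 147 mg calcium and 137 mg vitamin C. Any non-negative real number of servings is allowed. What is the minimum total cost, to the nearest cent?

orange only: max(147/55, 137/73) = 2.673 servings → $1.34.
avocado only: max(147/26, 137/14) = 9.786 servings → $14.19.
orange + avocado with both tight: 1.333 servings and 2.833 servings → $4.78.
The minimum over all feasible corners is $1.34.

$1.34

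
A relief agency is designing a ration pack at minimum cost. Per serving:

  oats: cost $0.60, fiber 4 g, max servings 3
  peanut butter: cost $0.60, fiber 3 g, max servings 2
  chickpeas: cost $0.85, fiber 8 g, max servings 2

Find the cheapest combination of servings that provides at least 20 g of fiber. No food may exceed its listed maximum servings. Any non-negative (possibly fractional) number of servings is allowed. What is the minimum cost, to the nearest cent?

$2.30

Cost per g of fiber: chickpeas $0.1062, oats $0.1500, peanut butter $0.2000.
Take 2 servings of chickpeas: +16.0 g fiber for $1.70 (total $1.70, still need 4.0 g).
Take 1 serving of oats: +4.0 g fiber for $0.60 (total $2.30, still need 0.0 g).
Greedy by cheapest-per-g is optimal for a single linear constraint, so the minimum cost is $2.30.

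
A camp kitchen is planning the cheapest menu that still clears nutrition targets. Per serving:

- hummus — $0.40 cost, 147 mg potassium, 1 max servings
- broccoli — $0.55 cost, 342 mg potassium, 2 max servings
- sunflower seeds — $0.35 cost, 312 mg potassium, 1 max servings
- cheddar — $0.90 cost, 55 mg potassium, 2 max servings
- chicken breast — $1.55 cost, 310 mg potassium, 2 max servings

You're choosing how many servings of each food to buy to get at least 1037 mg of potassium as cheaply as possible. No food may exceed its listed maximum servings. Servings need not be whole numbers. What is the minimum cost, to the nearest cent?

$1.56

Cost per mg of potassium: sunflower seeds $0.0011, broccoli $0.0016, hummus $0.0027, chicken breast $0.0050, cheddar $0.0164.
Take 1 serving of sunflower seeds: +312.0 mg potassium for $0.35 (total $0.35, still need 725.0 mg).
Take 2 servings of broccoli: +684.0 mg potassium for $1.10 (total $1.45, still need 41.0 mg).
Take 0.2789 servings of hummus: +41.0 mg potassium for $0.11 (total $1.56, still need 0.0 mg).
Greedy by cheapest-per-mg is optimal for a single linear constraint, so the minimum cost is $1.56.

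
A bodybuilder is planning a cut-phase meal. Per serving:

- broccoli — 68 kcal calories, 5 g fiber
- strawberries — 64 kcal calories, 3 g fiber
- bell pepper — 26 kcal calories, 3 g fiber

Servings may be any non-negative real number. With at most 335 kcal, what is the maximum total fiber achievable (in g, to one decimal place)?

38.7 g

Fiber per kcal: bell pepper 0.1154, broccoli 0.07353, strawberries 0.04688.
With no serving limits, spend the whole calories allowance on bell pepper: 335 kcal / 26 kcal × 3 g = 38.7 g.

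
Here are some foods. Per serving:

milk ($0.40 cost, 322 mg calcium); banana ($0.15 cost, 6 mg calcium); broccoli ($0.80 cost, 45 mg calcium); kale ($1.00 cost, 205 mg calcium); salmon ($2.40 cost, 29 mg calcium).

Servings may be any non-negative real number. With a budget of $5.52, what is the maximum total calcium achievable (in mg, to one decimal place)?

4443.6 mg

Calcium per dollar: milk 805, kale 205, broccoli 56.25, banana 40, salmon 12.08.
With no serving limits, spend the whole cost allowance on milk: $5.52 / $0.40 × 322 mg = 4443.6 mg.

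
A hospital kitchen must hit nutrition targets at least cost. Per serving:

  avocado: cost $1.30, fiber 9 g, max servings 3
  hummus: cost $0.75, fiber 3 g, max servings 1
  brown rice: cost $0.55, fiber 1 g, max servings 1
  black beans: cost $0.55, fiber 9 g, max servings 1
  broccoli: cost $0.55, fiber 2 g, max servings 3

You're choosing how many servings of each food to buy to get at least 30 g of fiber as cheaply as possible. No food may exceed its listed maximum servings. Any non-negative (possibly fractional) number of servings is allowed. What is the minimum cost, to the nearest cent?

$3.58

Cost per g of fiber: black beans $0.0611, avocado $0.1444, hummus $0.2500, broccoli $0.2750, brown rice $0.5500.
Take 1 serving of black beans: +9.0 g fiber for $0.55 (total $0.55, still need 21.0 g).
Take 2.333 servings of avocado: +21.0 g fiber for $3.03 (total $3.58, still need 0.0 g).
Greedy by cheapest-per-g is optimal for a single linear constraint, so the minimum cost is $3.58.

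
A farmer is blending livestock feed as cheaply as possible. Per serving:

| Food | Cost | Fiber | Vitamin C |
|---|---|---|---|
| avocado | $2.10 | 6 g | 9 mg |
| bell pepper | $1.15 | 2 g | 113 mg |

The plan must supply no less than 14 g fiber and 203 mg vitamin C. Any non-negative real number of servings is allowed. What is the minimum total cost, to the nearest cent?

$5.64

With two linear requirements the optimum uses one or two foods; enumerate the corners.
avocado only: max(14/6, 203/9) = 22.56 servings → $47.37.
bell pepper only: max(14/2, 203/113) = 7 servings → $8.05.
avocado + bell pepper with both tight: 1.782 servings and 1.655 servings → $5.64.
So the least-cost plan costs $5.64.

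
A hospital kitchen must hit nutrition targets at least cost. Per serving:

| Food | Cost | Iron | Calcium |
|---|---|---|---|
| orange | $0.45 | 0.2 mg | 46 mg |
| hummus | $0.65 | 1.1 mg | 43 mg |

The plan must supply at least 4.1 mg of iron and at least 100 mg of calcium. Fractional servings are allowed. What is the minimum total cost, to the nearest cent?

$2.42

Compare the cost at each extreme point of the feasible region.
orange only: max(4.1/0.2, 100/46) = 20.5 servings → $9.22.
hummus only: max(4.1/1.1, 100/43) = 3.727 servings → $2.42.
orange + hummus: intersection lies outside the first quadrant.
The minimum over all feasible corners is $2.42.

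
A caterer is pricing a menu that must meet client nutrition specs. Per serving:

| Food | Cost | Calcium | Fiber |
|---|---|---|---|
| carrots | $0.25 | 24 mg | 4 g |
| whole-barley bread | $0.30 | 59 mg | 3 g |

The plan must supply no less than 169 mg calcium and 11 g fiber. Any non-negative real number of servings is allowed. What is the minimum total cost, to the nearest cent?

For a min-cost LP with two ≥-constraints, a basic feasible solution has at most two positive variables.
carrots only: max(169/24, 11/4) = 7.042 servings → $1.76.
whole-barley bread only: max(169/59, 11/3) = 3.667 servings → $1.10.
carrots + whole-barley bread with both tight: 0.8659 servings and 2.512 servings → $0.97.
So the least-cost plan costs $0.97.

$0.97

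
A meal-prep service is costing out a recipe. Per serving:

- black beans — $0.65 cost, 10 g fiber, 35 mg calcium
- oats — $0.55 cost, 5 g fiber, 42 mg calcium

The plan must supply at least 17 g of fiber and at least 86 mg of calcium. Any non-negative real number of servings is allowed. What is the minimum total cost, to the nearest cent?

Minimising a linear cost over {fiber ≥ 17, calcium ≥ 86, servings ≥ 0} — the optimum is at a vertex, using one or two foods.
black beans only: max(17/10, 86/35) = 2.457 servings → $1.60.
oats only: max(17/5, 86/42) = 3.4 servings → $1.87.
black beans + oats with both tight: 1.159 servings and 1.082 servings → $1.35.
Cheapest feasible corner: $1.35.

$1.35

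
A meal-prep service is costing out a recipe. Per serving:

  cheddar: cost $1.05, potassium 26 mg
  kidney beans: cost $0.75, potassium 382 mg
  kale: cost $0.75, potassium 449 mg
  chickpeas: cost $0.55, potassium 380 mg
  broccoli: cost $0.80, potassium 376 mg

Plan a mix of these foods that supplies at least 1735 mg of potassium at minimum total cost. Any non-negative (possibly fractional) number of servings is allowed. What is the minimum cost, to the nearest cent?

$2.51

Cost per mg of potassium: chickpeas $0.0014, kale $0.0017, kidney beans $0.0020, broccoli $0.0021, cheddar $0.0404.
With no serving limits, use only chickpeas: 1735 mg / 380 mg = 4.566 servings × $0.55 = $2.51.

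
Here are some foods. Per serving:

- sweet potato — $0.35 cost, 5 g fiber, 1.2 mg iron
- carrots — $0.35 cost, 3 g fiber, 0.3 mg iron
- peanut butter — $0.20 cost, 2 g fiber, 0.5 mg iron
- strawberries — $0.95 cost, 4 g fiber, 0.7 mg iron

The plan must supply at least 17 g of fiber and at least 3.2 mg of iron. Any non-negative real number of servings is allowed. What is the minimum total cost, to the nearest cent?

$1.19

The cheapest plan sits at a corner of the feasible region — with two constraints it uses at most two foods.
sweet potato only: max(17/5, 3.2/1.2) = 3.4 servings → $1.19.
carrots only: max(17/3, 3.2/0.3) = 10.67 servings → $3.73.
peanut butter only: max(17/2, 3.2/0.5) = 8.5 servings → $1.70.
strawberries only: max(17/4, 3.2/0.7) = 4.571 servings → $4.34.
sweet potato + carrots with both tight: 2.143 servings and 2.095 servings → $1.48.
sweet potato + peanut butter with both targets exact would need a negative amount; discard.
sweet potato + strawberries with both tight: 0.6923 servings and 3.385 servings → $3.46.
carrots + peanut butter with both tight: 2.333 servings and 5 servings → $1.82.
carrots + strawberries: the both-tight solution has a negative serving — not a feasible corner.
peanut butter + strawberries with both tight: 1.5 servings and 3.5 servings → $3.62.
So the least-cost plan costs $1.19.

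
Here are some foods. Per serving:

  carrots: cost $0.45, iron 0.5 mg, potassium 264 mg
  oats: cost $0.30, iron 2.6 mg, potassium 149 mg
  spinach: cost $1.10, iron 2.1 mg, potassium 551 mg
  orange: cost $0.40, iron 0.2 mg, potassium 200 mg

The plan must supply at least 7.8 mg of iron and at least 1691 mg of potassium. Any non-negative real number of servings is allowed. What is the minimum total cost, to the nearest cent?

$2.97

Minimising a linear cost over {iron ≥ 7.8, potassium ≥ 1691, servings ≥ 0} — the optimum is at a vertex, using one or two foods.
carrots only: max(7.8/0.5, 1691/264) = 15.6 servings → $7.02.
oats only: max(7.8/2.6, 1691/149) = 11.35 servings → $3.40.
spinach only: max(7.8/2.1, 1691/551) = 3.714 servings → $4.09.
orange only: max(7.8/0.2, 1691/200) = 39 servings → $15.60.
carrots + oats with both tight: 5.286 servings and 1.983 servings → $2.97.
carrots + spinach: intersection lies outside the first quadrant.
carrots + orange: intersection lies outside the first quadrant.
oats + spinach with both tight: 0.6669 servings and 2.889 servings → $3.38.
oats + orange with both tight: 2.492 servings and 6.598 servings → $3.39.
spinach + orange with both targets exact would need a negative amount; discard.
The minimum over all feasible corners is $2.97.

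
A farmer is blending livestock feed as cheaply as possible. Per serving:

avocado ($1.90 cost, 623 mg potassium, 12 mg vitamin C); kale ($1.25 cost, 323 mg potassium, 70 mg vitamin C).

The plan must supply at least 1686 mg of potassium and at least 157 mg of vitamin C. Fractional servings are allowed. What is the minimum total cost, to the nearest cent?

avocado only: max(1686/623, 157/12) = 13.08 servings → $24.86.
kale only: max(1686/323, 157/70) = 5.22 servings → $6.52.
avocado + kale with both tight: 1.694 servings and 1.952 servings → $5.66.
Cheapest feasible corner: $5.66.

$5.66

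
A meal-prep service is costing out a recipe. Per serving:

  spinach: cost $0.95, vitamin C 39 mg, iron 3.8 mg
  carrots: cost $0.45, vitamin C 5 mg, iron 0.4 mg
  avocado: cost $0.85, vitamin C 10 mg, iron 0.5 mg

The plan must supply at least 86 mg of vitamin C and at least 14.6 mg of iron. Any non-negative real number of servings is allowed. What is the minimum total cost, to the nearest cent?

$3.65

Minimising a linear cost over {vitamin C ≥ 86, iron ≥ 14.6, servings ≥ 0} — the optimum is at a vertex, using one or two foods.
spinach only: max(86/39, 14.6/3.8) = 3.842 servings → $3.65.
carrots only: max(86/5, 14.6/0.4) = 36.5 servings → $16.43.
avocado only: max(86/10, 14.6/0.5) = 29.2 servings → $24.82.
spinach + carrots: the both-tight solution has a negative serving — not a feasible corner.
spinach + avocado with both targets exact would need a negative amount; discard.
carrots + avocado: the both-tight solution has a negative serving — not a feasible corner.
Cheapest feasible corner: $3.65.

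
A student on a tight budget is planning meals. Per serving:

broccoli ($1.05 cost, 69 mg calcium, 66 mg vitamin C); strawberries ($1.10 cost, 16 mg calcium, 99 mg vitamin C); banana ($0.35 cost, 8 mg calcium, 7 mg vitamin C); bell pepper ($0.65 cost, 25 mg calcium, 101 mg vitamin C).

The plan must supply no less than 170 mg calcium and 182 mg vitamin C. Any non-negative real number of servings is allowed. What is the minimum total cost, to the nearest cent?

$2.65

Check every corner: each single food scaled to meet both minima, and each pair solved so both constraints bind.
broccoli only: max(170/69, 182/66) = 2.758 servings → $2.90.
strawberries only: max(170/16, 182/99) = 10.62 servings → $11.69.
banana only: max(170/8, 182/7) = 26 servings → $9.10.
bell pepper only: max(170/25, 182/101) = 6.8 servings → $4.42.
broccoli + strawberries with both tight: 2.41 servings and 0.2317 servings → $2.79.
broccoli + banana: intersection lies outside the first quadrant.
broccoli + bell pepper with both tight: 2.373 servings and 0.2516 servings → $2.65.
strawberries + banana with both tight: 0.3912 servings and 20.47 servings → $7.59.
strawberries + bell pepper: intersection lies outside the first quadrant.
banana + bell pepper with both tight: 19.94 servings and 0.4202 servings → $7.25.
Cheapest feasible corner: $2.65.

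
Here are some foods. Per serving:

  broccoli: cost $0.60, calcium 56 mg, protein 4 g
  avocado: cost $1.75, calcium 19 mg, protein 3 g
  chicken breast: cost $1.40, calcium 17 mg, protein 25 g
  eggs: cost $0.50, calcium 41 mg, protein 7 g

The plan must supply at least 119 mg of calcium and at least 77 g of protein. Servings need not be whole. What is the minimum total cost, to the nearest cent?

For a min-cost LP with two ≥-constraints, a basic feasible solution has at most two positive variables.
broccoli only: max(119/56, 77/4) = 19.25 servings → $11.55.
avocado only: max(119/19, 77/3) = 25.67 servings → $44.92.
chicken breast only: max(119/17, 77/25) = 7 servings → $9.80.
eggs only: max(119/41, 77/7) = 11 servings → $5.50.
broccoli + avocado with both targets exact would need a negative amount; discard.
broccoli + chicken breast with both tight: 1.251 servings and 2.88 servings → $4.78.
broccoli + eggs: intersection lies outside the first quadrant.
avocado + chicken breast with both tight: 3.929 servings and 2.608 servings → $10.53.
avocado + eggs: the both-tight solution has a negative serving — not a feasible corner.
chicken breast + eggs with both tight: 2.565 servings and 1.839 servings → $4.51.
So the least-cost plan costs $4.51.

$4.51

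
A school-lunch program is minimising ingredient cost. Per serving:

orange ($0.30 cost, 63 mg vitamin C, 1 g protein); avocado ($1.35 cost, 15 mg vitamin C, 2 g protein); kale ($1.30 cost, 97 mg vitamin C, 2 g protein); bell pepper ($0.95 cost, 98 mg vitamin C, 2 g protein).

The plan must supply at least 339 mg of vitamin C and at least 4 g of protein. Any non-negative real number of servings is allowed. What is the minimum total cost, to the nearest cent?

orange only: max(339/63, 4/1) = 5.381 servings → $1.61.
avocado only: max(339/15, 4/2) = 22.6 servings → $30.51.
kale only: max(339/97, 4/2) = 3.495 servings → $4.54.
bell pepper only: max(339/98, 4/2) = 3.459 servings → $3.29.
orange + avocado: the both-tight solution has a negative serving — not a feasible corner.
orange + kale with both targets exact would need a negative amount; discard.
orange + bell pepper with both targets exact would need a negative amount; discard.
avocado + kale with both targets exact would need a negative amount; discard.
avocado + bell pepper with both targets exact would need a negative amount; discard.
kale + bell pepper: the both-tight solution has a negative serving — not a feasible corner.
Cheapest feasible corner: $1.61.

$1.61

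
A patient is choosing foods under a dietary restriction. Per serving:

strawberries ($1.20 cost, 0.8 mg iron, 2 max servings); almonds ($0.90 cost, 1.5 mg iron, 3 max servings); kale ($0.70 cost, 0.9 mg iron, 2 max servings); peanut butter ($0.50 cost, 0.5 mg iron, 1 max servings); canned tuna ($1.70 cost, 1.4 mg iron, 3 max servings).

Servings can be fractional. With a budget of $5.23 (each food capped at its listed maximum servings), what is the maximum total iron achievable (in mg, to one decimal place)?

Iron per dollar: almonds 1.667, kale 1.286, peanut butter 1, canned tuna 0.8235, strawberries 0.6667.
Take 3 servings of almonds: spends $2.70, +4.5 mg iron (running total 4.5 mg).
Take 2 servings of kale: spends $1.40, +1.8 mg iron (running total 6.3 mg).
Take 1 serving of peanut butter: spends $0.50, +0.5 mg iron (running total 6.8 mg).
Take 0.3706 servings of canned tuna: spends $0.63, +0.5 mg iron (running total 7.3 mg).
Filling greedily by iron-per-dollar is optimal for one linear limit, giving 7.3 mg.

7.3 mg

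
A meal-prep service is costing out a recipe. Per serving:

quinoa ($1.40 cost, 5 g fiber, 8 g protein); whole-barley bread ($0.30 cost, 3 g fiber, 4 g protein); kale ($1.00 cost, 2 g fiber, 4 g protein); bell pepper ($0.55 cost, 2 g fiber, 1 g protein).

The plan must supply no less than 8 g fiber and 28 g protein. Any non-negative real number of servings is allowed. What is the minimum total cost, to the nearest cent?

Minimising a linear cost over {fiber ≥ 8, protein ≥ 28, servings ≥ 0} — the optimum is at a vertex, using one or two foods.
quinoa only: max(8/5, 28/8) = 3.5 servings → $4.90.
whole-barley bread only: max(8/3, 28/4) = 7 servings → $2.10.
kale only: max(8/2, 28/4) = 7 servings → $7.00.
bell pepper only: max(8/2, 28/1) = 28 servings → $15.40.
quinoa + whole-barley bread: intersection lies outside the first quadrant.
quinoa + kale: the both-tight solution has a negative serving — not a feasible corner.
quinoa + bell pepper: the both-tight solution has a negative serving — not a feasible corner.
whole-barley bread + kale with both targets exact would need a negative amount; discard.
whole-barley bread + bell pepper: the both-tight solution has a negative serving — not a feasible corner.
kale + bell pepper: intersection lies outside the first quadrant.
Cheapest feasible corner: $2.10.

$2.10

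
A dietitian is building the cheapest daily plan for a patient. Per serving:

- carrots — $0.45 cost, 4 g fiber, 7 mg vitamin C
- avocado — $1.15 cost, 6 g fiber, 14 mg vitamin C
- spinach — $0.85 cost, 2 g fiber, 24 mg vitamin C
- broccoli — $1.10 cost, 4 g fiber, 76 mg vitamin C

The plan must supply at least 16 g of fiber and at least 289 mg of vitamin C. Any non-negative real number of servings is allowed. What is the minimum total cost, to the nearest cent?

The cheapest plan sits at a corner of the feasible region — with two constraints it uses at most two foods.
carrots only: max(16/4, 289/7) = 41.29 servings → $18.58.
avocado only: max(16/6, 289/14) = 20.64 servings → $23.74.
spinach only: max(16/2, 289/24) = 12.04 servings → $10.24.
broccoli only: max(16/4, 289/76) = 4 servings → $4.40.
carrots + avocado: the both-tight solution has a negative serving — not a feasible corner.
carrots + spinach: the both-tight solution has a negative serving — not a feasible corner.
carrots + broccoli with both tight: 0.2174 servings and 3.783 servings → $4.26.
avocado + spinach with both targets exact would need a negative amount; discard.
avocado + broccoli with both tight: 0.15 servings and 3.775 servings → $4.33.
spinach + broccoli with both tight: 1.071 servings and 3.464 servings → $4.72.
The minimum over all feasible corners is $4.26.

$4.26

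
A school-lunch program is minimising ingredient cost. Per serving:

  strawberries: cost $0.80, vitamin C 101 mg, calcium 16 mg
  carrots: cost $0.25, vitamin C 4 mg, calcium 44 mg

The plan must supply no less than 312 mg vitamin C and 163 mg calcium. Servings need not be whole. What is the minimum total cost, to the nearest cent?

$3.04

At the optimum either one food covers both requirements or two foods hit both targets exactly; no other combination can be cheaper.
strawberries only: max(312/101, 163/16) = 10.19 servings → $8.15.
carrots only: max(312/4, 163/44) = 78 servings → $19.50.
strawberries + carrots with both tight: 2.985 servings and 2.619 servings → $3.04.
Cheapest feasible corner: $3.04.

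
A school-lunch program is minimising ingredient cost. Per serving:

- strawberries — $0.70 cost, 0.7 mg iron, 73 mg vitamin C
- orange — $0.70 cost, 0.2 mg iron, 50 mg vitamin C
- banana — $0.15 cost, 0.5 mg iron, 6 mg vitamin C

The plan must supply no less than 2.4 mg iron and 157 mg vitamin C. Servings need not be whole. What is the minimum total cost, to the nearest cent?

$1.69

Two binding constraints pin down two serving amounts, so the optimal mix uses at most two foods. The candidates are each food alone (scaled to the tighter of iron/vitamin C) and each pair with both constraints tight.
strawberries only: max(2.4/0.7, 157/73) = 3.429 servings → $2.40.
orange only: max(2.4/0.2, 157/50) = 12 servings → $8.40.
banana only: max(2.4/0.5, 157/6) = 26.17 servings → $3.92.
strawberries + orange: the both-tight solution has a negative serving — not a feasible corner.
strawberries + banana with both tight: 1.985 servings and 2.022 servings → $1.69.
orange + banana with both tight: 2.693 servings and 3.723 servings → $2.44.
Cheapest feasible corner: $1.69.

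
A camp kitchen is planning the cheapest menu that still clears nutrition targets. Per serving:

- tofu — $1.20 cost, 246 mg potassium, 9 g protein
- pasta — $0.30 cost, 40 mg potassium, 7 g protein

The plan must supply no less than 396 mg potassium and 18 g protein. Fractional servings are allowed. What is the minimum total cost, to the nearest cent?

Check every corner: each single food scaled to meet both minima, and each pair solved so both constraints bind.
tofu only: max(396/246, 18/9) = 2 servings → $2.40.
pasta only: max(396/40, 18/7) = 9.9 servings → $2.97.
tofu + pasta with both tight: 1.507 servings and 0.6344 servings → $2.00.
Cheapest feasible corner: $2.00.

$2.00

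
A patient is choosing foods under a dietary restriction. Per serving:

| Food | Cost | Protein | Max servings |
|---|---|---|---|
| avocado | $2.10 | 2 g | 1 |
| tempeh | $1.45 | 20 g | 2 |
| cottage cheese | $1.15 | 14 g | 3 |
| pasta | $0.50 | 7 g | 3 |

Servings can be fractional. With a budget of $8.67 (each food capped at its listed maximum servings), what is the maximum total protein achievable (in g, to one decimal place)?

103.8 g

Protein per dollar: pasta 14, tempeh 13.79, cottage cheese 12.17, avocado 0.9524.
Take 3 servings of pasta: spends $1.50, +21.0 g protein (running total 21.0 g).
Take 2 servings of tempeh: spends $2.90, +40.0 g protein (running total 61.0 g).
Take 3 servings of cottage cheese: spends $3.45, +42.0 g protein (running total 103.0 g).
Take 0.3905 servings of avocado: spends $0.82, +0.8 g protein (running total 103.8 g).
Filling greedily by protein-per-dollar is optimal for one linear limit, giving 103.8 g.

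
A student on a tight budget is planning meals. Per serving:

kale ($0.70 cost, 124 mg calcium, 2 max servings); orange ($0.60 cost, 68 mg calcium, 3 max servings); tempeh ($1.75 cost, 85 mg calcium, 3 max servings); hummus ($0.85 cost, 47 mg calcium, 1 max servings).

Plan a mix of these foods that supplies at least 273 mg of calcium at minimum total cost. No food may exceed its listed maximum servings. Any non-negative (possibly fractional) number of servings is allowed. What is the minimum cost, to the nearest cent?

$1.62

Cost per mg of calcium: kale $0.0056, orange $0.0088, hummus $0.0181, tempeh $0.0206.
Take 2 servings of kale: +248.0 mg calcium for $1.40 (total $1.40, still need 25.0 mg).
Take 0.3676 servings of orange: +25.0 mg calcium for $0.22 (total $1.62, still need 0.0 mg).
Filling from the cheapest source first is optimal under one linear minimum: $1.62.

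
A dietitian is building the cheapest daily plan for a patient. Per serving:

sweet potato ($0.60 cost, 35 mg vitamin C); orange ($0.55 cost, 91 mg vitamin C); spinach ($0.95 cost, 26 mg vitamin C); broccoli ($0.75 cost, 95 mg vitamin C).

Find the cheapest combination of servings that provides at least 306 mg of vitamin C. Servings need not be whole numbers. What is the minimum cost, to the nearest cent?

$1.85

Cost per mg of vitamin C: orange $0.0060, broccoli $0.0079, sweet potato $0.0171, spinach $0.0365.
With no serving limits, use only orange: 306 mg / 91 mg = 3.363 servings × $0.55 = $1.85.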